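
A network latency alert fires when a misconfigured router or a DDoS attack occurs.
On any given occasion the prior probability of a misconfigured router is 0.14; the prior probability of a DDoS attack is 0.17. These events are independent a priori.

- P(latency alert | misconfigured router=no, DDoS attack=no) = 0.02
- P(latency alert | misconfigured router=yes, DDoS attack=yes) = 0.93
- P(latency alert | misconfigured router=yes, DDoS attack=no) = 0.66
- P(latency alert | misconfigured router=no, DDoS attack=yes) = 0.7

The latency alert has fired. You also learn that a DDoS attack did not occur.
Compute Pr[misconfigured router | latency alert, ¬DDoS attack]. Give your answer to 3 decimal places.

For the numerator, keep only misconfigured router=true terms: 0.66×0.14 = 0.092400
Normalizer over all consistent configurations: 0.02×0.86 + 0.66×0.14 = 0.109600
Posterior = 0.092400 / 0.109600 ≈ 0.843

Pr[misconfigured router | latency alert, ¬DDoS attack] ≈ 0.843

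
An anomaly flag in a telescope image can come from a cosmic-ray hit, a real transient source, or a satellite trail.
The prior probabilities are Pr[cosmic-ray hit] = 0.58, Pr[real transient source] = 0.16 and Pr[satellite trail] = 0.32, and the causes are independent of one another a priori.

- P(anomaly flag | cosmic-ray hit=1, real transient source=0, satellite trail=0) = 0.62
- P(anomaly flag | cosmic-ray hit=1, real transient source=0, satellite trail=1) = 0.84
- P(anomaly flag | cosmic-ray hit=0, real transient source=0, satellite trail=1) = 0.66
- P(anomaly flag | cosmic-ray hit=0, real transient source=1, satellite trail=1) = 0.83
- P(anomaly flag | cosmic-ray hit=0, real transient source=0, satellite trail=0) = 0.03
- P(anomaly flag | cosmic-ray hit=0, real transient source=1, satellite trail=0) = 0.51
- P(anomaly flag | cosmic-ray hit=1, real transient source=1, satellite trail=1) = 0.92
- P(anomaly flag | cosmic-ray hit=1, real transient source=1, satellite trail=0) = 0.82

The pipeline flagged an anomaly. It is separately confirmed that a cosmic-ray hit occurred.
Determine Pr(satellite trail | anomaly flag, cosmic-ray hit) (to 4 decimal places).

Numerator (weight on configurations with satellite trail): 0.225792 + 0.047104 = 0.272896
Normalizer over all consistent configurations: 0.62·0.84·0.68 + 0.84·0.84·0.32 + 0.82·0.16·0.68 + 0.92·0.16·0.32 = 0.716256
P(satellite trail | anomaly flag, cosmic-ray hit) = 0.272896/0.716256 ≈ 0.3810

Pr(satellite trail | anomaly flag, cosmic-ray hit) ≈ 0.3810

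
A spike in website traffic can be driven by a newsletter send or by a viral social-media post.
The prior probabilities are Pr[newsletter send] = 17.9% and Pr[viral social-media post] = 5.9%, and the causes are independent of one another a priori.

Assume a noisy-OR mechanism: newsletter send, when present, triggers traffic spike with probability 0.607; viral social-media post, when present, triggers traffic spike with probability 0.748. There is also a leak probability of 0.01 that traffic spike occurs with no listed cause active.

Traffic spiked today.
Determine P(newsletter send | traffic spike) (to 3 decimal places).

P(newsletter send | traffic spike) ≈ 0.718

Under noisy-OR, P(traffic spike | causes) = 1 − (1−0.01)·∏(1−qᵢ) over the active causes.
P(traffic spike) = 0.01·0.821·0.941 + 0.75052·0.821·0.059 + 0.61093·0.179·0.941 + 0.901954·0.179·0.059 = 0.007726 + 0.036354 + 0.102904 + 0.009526 = 0.156510
The newsletter send-present share is 0.102904 + 0.009526 = 0.112430.
P(newsletter send | traffic spike) = 0.112430 / 0.156510 ≈ 0.718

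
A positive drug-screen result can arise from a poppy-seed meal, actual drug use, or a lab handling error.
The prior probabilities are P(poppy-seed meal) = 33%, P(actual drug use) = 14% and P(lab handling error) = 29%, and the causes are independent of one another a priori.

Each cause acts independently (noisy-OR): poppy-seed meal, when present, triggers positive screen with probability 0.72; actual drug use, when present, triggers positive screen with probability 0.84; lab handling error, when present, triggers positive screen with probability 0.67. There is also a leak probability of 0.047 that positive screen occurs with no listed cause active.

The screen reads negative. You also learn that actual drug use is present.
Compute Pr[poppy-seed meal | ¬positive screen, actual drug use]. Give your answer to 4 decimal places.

Under noisy-OR, P(positive screen | causes) = 1 − (1−0.047)·∏(1−qᵢ) over the active causes.
P(¬positive screen | actual drug use) = 0.15248*0.67*0.71 + 0.050318*0.67*0.29 + 0.042694*0.33*0.71 + 0.014089*0.33*0.29 = 0.072535 + 0.009777 + 0.010003 + 0.001348 = 0.093663
Of this, 0.011351 comes from 0.010003 + 0.001348 (the poppy-seed meal=true cases).
So P(poppy-seed meal | ¬positive screen, actual drug use) = 0.011351/0.093663 ≈ 0.1212.

Pr[poppy-seed meal | ¬positive screen, actual drug use] ≈ 0.1212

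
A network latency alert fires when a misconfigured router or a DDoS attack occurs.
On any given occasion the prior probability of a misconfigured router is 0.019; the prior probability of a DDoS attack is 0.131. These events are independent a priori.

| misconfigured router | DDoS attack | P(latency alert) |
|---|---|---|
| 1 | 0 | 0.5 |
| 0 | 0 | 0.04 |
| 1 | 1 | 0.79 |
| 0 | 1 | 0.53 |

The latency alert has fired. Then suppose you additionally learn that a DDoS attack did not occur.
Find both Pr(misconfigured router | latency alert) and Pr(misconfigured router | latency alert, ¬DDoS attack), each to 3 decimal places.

Sum P(latency alert|·) weighted by the priors over the 4 (misconfigured router, DDoS attack) configurations:
  P(latency alert) = 0.04*0.981*0.869 + 0.53*0.981*0.131 + 0.5*0.019*0.869 + 0.79*0.019*0.131
        = 0.034100 + 0.068111 + 0.008255 + 0.001966 = 0.112432
Configurations with misconfigured router contribute 0.010221, so
  P(misconfigured router | latency alert) = 0.010221 / 0.112432 ≈ 0.091

Now also conditioning on DDoS attack≠true:
Weight on misconfigured router=true, given the evidence: 0.5×0.019 = 0.009500
Denominator P(latency alert | ¬DDoS attack): 0.04×0.981 + 0.5×0.019 = 0.048740
P(misconfigured router | latency alert, ¬DDoS attack) = 0.009500/0.048740 ≈ 0.195
With DDoS attack excluded, misconfigured router must carry more of the explanatory weight for the latency alert.

Pr(misconfigured router | latency alert) ≈ 0.091; Pr(misconfigured router | latency alert, ¬DDoS attack) ≈ 0.195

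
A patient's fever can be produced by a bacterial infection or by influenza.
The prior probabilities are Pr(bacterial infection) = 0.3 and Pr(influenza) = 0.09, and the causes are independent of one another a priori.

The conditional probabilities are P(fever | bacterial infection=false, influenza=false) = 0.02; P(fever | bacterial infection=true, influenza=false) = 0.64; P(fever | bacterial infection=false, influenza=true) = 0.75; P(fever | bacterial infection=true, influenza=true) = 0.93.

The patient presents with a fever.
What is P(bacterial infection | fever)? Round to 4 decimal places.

P(fever) = 0.02*0.7*0.91 + 0.75*0.7*0.09 + 0.64*0.3*0.91 + 0.93*0.3*0.09 = 0.012740 + 0.047250 + 0.174720 + 0.025110 = 0.259820
Restricting to configurations with bacterial infection present: 0.174720 + 0.025110 = 0.199830.
So P(bacterial infection | fever) = 0.199830/0.259820 ≈ 0.7691.

P(bacterial infection | fever) ≈ 0.7691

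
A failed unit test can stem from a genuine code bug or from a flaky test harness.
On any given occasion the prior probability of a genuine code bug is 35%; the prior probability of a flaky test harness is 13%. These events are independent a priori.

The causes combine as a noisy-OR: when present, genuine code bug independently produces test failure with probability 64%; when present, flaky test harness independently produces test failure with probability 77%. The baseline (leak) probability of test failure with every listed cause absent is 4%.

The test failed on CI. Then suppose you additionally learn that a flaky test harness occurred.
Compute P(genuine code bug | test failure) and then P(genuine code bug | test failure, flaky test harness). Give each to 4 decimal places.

Under noisy-OR, P(test failure | causes) = 1 − (1−0.04)·∏(1−qᵢ) over the active causes.
By total probability over the 4 (genuine code bug, flaky test harness) configurations:
  P(test failure) = 0.04·0.65·0.87 + 0.7792·0.65·0.13 + 0.6544·0.35·0.87 + 0.920512·0.35·0.13
        = 0.022620 + 0.065842 + 0.199265 + 0.041883 = 0.329610
Keeping only the genuine code bug-present terms gives 0.241148, so
  P(genuine code bug | test failure) = 0.241148 / 0.329610 ≈ 0.7316

Now also conditioning on flaky test harness=true:
By total probability over both values of genuine code bug:
  P(test failure | flaky test harness) = 0.7792·0.65 + 0.920512·0.35
        = 0.506480 + 0.322179 = 0.828659
The terms with genuine code bug present sum to 0.322179, so
  P(genuine code bug | test failure, flaky test harness) = 0.322179 / 0.828659 ≈ 0.3888

P(genuine code bug | test failure) ≈ 0.7316; P(genuine code bug | test failure, flaky test harness) ≈ 0.3888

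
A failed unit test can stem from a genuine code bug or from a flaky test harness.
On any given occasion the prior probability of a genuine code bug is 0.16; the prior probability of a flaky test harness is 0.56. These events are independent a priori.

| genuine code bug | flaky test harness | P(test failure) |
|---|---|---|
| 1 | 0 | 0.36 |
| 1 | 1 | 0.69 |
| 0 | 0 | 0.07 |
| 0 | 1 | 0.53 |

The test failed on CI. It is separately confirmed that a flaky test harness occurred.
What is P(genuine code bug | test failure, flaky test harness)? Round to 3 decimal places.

By total probability over both values of genuine code bug:
  P(test failure | flaky test harness) = 0.53×0.84 + 0.69×0.16
        = 0.445200 + 0.110400 = 0.555600
The terms with genuine code bug present sum to 0.110400, so
  P(genuine code bug | test failure, flaky test harness) = 0.110400 / 0.555600 ≈ 0.199

P(genuine code bug | test failure, flaky test harness) ≈ 0.199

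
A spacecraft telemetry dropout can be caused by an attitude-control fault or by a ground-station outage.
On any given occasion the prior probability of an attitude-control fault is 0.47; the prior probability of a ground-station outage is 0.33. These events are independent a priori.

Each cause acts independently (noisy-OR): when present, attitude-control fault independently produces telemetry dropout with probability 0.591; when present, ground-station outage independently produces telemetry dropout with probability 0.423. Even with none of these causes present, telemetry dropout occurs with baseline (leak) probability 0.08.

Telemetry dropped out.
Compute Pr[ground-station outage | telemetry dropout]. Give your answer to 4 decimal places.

Under noisy-OR, P(telemetry dropout | causes) = 1 − (1−0.08)·∏(1−qᵢ) over the active causes.
For the numerator, keep only ground-station outage=true terms: 0.082056 + 0.121426 = 0.203482
Normalizer over all consistent configurations: 0.08×0.53×0.67 + 0.46916×0.53×0.33 + 0.62372×0.47×0.67 + 0.782886×0.47×0.33 = 0.428299
Posterior = 0.203482 / 0.428299 ≈ 0.4751

Pr[ground-station outage | telemetry dropout] ≈ 0.4751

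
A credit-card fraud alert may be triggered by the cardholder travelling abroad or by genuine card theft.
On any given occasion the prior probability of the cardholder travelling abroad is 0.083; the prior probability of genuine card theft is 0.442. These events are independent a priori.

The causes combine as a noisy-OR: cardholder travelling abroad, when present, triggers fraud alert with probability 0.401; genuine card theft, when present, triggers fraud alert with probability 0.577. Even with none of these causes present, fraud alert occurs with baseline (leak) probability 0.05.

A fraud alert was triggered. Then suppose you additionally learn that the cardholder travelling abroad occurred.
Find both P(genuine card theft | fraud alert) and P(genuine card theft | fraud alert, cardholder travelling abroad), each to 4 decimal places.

Under noisy-OR, P(fraud alert | causes) = 1 − (1−0.05)·∏(1−qᵢ) over the active causes.
Numerator (weight on configurations with genuine card theft): 0.242439 + 0.027855 = 0.270294
The normalizing constant is 0.05·0.917·0.558 + 0.59815·0.917·0.442 + 0.43095·0.083·0.558 + 0.759292·0.083·0.442 = 0.315837
P(genuine card theft | fraud alert) = 0.270294/0.315837 ≈ 0.8558

Now also conditioning on cardholder travelling abroad=true:
Sum P(fraud alert|·) weighted by the priors over both values of genuine card theft:
  P(fraud alert | cardholder travelling abroad) = 0.43095×0.558 + 0.759292×0.442
        = 0.240470 + 0.335607 = 0.576077
Keeping only the genuine card theft-present terms gives 0.335607, so
  P(genuine card theft | fraud alert, cardholder travelling abroad) = 0.335607 / 0.576077 ≈ 0.5826
This is intercausal reasoning (explaining away): once cardholder travelling abroad accounts for the fraud alert, genuine card theft becomes less likely.

P(genuine card theft | fraud alert) ≈ 0.8558; P(genuine card theft | fraud alert, cardholder travelling abroad) ≈ 0.5826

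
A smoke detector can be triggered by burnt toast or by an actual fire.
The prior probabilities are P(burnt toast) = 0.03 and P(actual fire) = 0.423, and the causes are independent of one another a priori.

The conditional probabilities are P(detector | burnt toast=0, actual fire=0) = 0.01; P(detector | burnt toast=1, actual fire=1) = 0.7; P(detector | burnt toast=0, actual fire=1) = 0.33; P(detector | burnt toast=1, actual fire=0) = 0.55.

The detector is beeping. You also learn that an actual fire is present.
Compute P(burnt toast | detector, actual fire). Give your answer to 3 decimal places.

For the numerator, keep only burnt toast=true terms: 0.7·0.03 = 0.021000
Normalizer over all consistent configurations: 0.33·0.97 + 0.7·0.03 = 0.341100
P(burnt toast | detector, actual fire) = 0.021000/0.341100 ≈ 0.062

P(burnt toast | detector, actual fire) ≈ 0.062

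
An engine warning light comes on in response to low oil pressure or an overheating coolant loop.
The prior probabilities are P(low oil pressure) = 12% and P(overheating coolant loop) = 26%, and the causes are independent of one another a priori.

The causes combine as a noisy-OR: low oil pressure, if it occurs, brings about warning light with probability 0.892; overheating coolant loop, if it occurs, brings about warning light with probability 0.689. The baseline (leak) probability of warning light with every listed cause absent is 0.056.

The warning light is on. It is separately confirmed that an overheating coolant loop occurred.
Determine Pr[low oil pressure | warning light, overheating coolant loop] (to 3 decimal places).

Under noisy-OR, P(warning light | causes) = 1 − (1−0.056)·∏(1−qᵢ) over the active causes.
P(warning light | overheating coolant loop) = 0.706416×0.88 + 0.968293×0.12 = 0.621646 + 0.116195 = 0.737841
Of this, 0.116195 comes from 0.968293×0.12 (the low oil pressure=true cases).
So P(low oil pressure | warning light, overheating coolant loop) = 0.116195/0.737841 ≈ 0.157.

Pr[low oil pressure | warning light, overheating coolant loop] ≈ 0.157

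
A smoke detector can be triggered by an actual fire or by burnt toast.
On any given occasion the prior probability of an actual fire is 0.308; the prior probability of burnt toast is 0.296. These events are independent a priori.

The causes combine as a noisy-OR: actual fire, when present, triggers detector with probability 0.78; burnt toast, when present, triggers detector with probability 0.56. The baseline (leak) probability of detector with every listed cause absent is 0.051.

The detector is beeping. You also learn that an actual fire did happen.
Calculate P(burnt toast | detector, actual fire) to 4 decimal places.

Under noisy-OR, P(detector | causes) = 1 − (1−0.051)·∏(1−qᵢ) over the active causes.
By total probability over both values of burnt toast:
  P(detector | actual fire) = 0.79122·0.704 + 0.908137·0.296
        = 0.557019 + 0.268809 = 0.825828
The terms with burnt toast present sum to 0.268809, so
  P(burnt toast | detector, actual fire) = 0.268809 / 0.825828 ≈ 0.3255

P(burnt toast | detector, actual fire) ≈ 0.3255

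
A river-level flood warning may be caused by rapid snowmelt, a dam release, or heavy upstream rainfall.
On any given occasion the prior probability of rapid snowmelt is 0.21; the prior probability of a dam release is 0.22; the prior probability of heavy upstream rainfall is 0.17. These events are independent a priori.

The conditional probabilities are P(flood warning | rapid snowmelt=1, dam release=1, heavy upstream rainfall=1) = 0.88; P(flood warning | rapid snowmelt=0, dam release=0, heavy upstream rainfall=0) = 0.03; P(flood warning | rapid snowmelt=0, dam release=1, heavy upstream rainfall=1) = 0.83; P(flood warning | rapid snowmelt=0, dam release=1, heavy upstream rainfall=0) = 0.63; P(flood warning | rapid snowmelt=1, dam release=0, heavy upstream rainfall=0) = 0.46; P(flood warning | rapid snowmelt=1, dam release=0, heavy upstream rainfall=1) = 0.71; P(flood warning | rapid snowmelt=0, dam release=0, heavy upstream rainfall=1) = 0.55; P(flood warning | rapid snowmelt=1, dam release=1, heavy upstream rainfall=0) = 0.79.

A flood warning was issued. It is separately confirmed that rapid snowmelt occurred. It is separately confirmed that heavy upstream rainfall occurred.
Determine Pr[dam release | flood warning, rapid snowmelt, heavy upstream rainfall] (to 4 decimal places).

Pr[dam release | flood warning, rapid snowmelt, heavy upstream rainfall] ≈ 0.2590

Numerator (weight on configurations with dam release): 0.88*0.22 = 0.193600
Denominator P(flood warning | rapid snowmelt, heavy upstream rainfall): 0.71*0.78 + 0.88*0.22 = 0.747400
Posterior = 0.193600 / 0.747400 ≈ 0.2590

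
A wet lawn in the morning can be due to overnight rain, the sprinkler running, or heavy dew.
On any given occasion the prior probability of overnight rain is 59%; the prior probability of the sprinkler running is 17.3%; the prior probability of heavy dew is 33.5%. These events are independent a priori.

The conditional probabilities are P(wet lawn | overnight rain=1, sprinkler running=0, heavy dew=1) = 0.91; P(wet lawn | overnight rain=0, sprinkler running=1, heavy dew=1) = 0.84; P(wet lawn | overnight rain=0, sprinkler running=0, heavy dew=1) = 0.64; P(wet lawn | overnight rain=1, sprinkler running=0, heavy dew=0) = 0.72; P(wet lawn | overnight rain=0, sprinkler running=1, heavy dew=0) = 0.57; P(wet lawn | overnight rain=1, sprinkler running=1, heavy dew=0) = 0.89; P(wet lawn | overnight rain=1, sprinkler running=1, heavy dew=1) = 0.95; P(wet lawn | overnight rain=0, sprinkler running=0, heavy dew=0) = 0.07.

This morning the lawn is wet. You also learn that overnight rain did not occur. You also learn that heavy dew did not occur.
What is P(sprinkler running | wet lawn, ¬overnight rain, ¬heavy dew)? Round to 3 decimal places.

P(sprinkler running | wet lawn, ¬overnight rain, ¬heavy dew) ≈ 0.630

Numerator (weight on configurations with sprinkler running): 0.57·0.173 = 0.098610
Normalizer over all consistent configurations: 0.07·0.827 + 0.57·0.173 = 0.156500
Posterior = 0.098610 / 0.156500 ≈ 0.630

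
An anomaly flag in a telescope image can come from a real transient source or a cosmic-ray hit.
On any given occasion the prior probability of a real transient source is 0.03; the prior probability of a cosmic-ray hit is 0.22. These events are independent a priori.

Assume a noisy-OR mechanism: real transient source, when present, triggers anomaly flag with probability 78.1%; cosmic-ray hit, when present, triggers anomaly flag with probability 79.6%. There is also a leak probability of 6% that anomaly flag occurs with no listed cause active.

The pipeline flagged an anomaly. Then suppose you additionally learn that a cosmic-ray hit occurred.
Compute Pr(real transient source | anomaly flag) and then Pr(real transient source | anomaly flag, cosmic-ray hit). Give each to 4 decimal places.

Under noisy-OR, P(anomaly flag | causes) = 1 − (1−0.06)·∏(1−qᵢ) over the active causes.
P(anomaly flag) = 0.06·0.97·0.78 + 0.80824·0.97·0.22 + 0.79414·0.03·0.78 + 0.958005·0.03·0.22 = 0.045396 + 0.172478 + 0.018583 + 0.006323 = 0.242780
Of this, 0.024906 comes from 0.018583 + 0.006323 (the real transient source=true cases).
So P(real transient source | anomaly flag) = 0.024906/0.242780 ≈ 0.1026.

With the extra evidence:
P(anomaly flag | cosmic-ray hit) = 0.80824*0.97 + 0.958005*0.03 = 0.783993 + 0.028740 = 0.812733
Of this, 0.028740 comes from 0.958005*0.03 (the real transient source=true cases).
Hence the posterior is 0.028740/0.812733 ≈ 0.0354.

Pr(real transient source | anomaly flag) ≈ 0.1026; Pr(real transient source | anomaly flag, cosmic-ray hit) ≈ 0.0354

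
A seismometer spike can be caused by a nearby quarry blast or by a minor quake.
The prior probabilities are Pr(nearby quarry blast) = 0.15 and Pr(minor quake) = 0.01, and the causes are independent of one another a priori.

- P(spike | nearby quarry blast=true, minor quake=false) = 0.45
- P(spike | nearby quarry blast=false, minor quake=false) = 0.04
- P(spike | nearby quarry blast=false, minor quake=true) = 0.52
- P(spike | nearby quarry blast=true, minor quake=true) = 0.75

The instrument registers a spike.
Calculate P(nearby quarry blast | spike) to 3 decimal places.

P(nearby quarry blast | spike) ≈ 0.641

For the numerator, keep only nearby quarry blast=true terms: 0.066825 + 0.001125 = 0.067950
Normalizer over all consistent configurations: 0.04·0.85·0.99 + 0.52·0.85·0.01 + 0.45·0.15·0.99 + 0.75·0.15·0.01 = 0.106030
Posterior = 0.067950 / 0.106030 ≈ 0.641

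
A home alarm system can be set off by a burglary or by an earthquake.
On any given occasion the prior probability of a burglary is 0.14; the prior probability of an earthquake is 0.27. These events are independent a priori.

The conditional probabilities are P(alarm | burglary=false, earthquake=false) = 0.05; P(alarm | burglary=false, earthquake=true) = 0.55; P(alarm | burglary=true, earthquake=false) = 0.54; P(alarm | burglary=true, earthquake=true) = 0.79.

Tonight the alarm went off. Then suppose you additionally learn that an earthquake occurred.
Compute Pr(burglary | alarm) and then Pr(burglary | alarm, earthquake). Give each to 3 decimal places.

Pr(burglary | alarm) ≈ 0.348; Pr(burglary | alarm, earthquake) ≈ 0.190

P(alarm) = 0.05*0.86*0.73 + 0.55*0.86*0.27 + 0.54*0.14*0.73 + 0.79*0.14*0.27 = 0.031390 + 0.127710 + 0.055188 + 0.029862 = 0.244150
Of this, 0.085050 comes from 0.055188 + 0.029862 (the burglary=true cases).
Hence the posterior is 0.085050/0.244150 ≈ 0.348.

With the extra evidence:
P(alarm | earthquake) = 0.55*0.86 + 0.79*0.14 = 0.473000 + 0.110600 = 0.583600
Of this, 0.110600 comes from 0.79*0.14 (the burglary=true cases).
So P(burglary | alarm, earthquake) = 0.110600/0.583600 ≈ 0.190.
The drop from 0.348 to 0.190 is the explaining-away (discounting) effect.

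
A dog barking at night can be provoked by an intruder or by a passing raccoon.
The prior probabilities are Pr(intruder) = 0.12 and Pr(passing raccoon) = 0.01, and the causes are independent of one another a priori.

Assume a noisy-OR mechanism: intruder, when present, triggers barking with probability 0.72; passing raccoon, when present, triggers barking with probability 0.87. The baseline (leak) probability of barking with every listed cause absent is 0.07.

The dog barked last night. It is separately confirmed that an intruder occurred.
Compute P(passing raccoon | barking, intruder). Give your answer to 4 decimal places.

Under noisy-OR, P(barking | causes) = 1 − (1−0.07)·∏(1−qᵢ) over the active causes.
Sum P(barking|·) weighted by the priors over both values of passing raccoon:
  P(barking | intruder) = 0.7396*0.99 + 0.966148*0.01
        = 0.732204 + 0.009661 = 0.741865
Keeping only the passing raccoon-present terms gives 0.009661, so
  P(passing raccoon | barking, intruder) = 0.009661 / 0.741865 ≈ 0.0130

P(passing raccoon | barking, intruder) ≈ 0.0130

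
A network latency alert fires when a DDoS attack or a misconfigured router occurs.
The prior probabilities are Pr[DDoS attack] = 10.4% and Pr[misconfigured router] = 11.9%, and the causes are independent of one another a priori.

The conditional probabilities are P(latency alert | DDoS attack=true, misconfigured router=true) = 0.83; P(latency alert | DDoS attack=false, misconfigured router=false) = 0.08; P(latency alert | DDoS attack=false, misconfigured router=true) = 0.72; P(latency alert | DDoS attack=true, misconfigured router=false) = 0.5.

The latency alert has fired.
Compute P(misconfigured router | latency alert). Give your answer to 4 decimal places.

P(misconfigured router | latency alert) ≈ 0.4441

For the numerator, keep only misconfigured router=true terms: 0.076769 + 0.010272 = 0.087041
The normalizing constant is 0.08·0.896·0.881 + 0.72·0.896·0.119 + 0.5·0.104·0.881 + 0.83·0.104·0.119 = 0.196003
Posterior = 0.087041 / 0.196003 ≈ 0.4441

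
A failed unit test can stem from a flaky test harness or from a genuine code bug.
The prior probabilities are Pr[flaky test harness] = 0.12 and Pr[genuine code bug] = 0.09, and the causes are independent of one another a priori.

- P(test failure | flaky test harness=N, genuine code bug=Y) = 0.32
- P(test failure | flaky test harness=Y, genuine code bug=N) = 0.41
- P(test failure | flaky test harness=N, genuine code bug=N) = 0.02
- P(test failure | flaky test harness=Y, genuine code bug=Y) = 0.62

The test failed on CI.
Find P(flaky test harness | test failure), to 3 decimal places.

P(test failure) = 0.02×0.88×0.91 + 0.32×0.88×0.09 + 0.41×0.12×0.91 + 0.62×0.12×0.09 = 0.016016 + 0.025344 + 0.044772 + 0.006696 = 0.092828
The flaky test harness-present share is 0.044772 + 0.006696 = 0.051468.
Hence the posterior is 0.051468/0.092828 ≈ 0.554.

P(flaky test harness | test failure) ≈ 0.554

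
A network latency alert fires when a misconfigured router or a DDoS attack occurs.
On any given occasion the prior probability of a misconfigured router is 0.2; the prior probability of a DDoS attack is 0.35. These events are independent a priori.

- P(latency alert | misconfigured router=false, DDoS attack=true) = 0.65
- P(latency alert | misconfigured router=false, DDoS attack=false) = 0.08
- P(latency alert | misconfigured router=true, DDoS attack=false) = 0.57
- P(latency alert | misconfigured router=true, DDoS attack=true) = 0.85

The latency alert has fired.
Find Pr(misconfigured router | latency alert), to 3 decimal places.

Pr(misconfigured router | latency alert) ≈ 0.374

P(latency alert) = 0.08*0.8*0.65 + 0.65*0.8*0.35 + 0.57*0.2*0.65 + 0.85*0.2*0.35 = 0.041600 + 0.182000 + 0.074100 + 0.059500 = 0.357200
The misconfigured router-present share is 0.074100 + 0.059500 = 0.133600.
P(misconfigured router | latency alert) = 0.133600 / 0.357200 ≈ 0.374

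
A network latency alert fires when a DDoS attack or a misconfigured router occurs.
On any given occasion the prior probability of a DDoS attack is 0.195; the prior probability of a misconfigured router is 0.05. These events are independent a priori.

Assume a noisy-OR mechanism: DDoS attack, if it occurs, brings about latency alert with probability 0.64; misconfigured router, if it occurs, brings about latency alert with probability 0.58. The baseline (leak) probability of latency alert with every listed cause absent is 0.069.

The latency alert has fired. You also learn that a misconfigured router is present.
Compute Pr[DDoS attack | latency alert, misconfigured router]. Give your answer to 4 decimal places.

Under noisy-OR, P(latency alert | causes) = 1 − (1−0.069)·∏(1−qᵢ) over the active causes.
For the numerator, keep only DDoS attack=true terms: 0.859233·0.195 = 0.167550
The normalizing constant is 0.60898·0.805 + 0.859233·0.195 = 0.657779
P(DDoS attack | latency alert, misconfigured router) = 0.167550/0.657779 ≈ 0.2547

Pr[DDoS attack | latency alert, misconfigured router] ≈ 0.2547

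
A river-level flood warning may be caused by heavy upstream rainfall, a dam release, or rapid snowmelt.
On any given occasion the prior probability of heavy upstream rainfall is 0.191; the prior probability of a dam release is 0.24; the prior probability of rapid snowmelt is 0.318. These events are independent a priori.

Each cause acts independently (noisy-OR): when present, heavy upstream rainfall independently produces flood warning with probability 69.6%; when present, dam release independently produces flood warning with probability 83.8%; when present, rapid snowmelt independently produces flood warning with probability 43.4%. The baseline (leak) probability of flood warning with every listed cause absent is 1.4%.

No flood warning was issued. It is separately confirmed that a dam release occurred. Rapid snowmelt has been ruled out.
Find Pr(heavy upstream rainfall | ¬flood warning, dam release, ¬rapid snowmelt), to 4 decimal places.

Under noisy-OR, P(flood warning | causes) = 1 − (1−0.014)·∏(1−qᵢ) over the active causes.
P(¬flood warning | dam release, ¬rapid snowmelt) = 0.159732·0.809 + 0.048559·0.191 = 0.129223 + 0.009275 = 0.138498
Restricting to configurations with heavy upstream rainfall present: 0.048559·0.191 = 0.009275.
So P(heavy upstream rainfall | ¬flood warning, dam release, ¬rapid snowmelt) = 0.009275/0.138498 ≈ 0.0670.

Pr(heavy upstream rainfall | ¬flood warning, dam release, ¬rapid snowmelt) ≈ 0.0670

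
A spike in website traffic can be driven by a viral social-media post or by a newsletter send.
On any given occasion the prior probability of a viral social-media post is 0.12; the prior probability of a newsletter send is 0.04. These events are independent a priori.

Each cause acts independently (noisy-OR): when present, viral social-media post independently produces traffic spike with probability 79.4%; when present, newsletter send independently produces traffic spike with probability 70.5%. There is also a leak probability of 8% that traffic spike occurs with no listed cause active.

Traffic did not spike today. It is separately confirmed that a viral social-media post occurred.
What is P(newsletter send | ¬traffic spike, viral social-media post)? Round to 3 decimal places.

P(newsletter send | ¬traffic spike, viral social-media post) ≈ 0.012

Under noisy-OR, P(traffic spike | causes) = 1 − (1−0.08)·∏(1−qᵢ) over the active causes.
Enumerate both values of newsletter send and weight by the priors:
  P(¬traffic spike | viral social-media post) = 0.18952×0.96 + 0.055908×0.04
        = 0.181939 + 0.002236 = 0.184175
Configurations with newsletter send contribute 0.002236, so
  P(newsletter send | ¬traffic spike, viral social-media post) = 0.002236 / 0.184175 ≈ 0.012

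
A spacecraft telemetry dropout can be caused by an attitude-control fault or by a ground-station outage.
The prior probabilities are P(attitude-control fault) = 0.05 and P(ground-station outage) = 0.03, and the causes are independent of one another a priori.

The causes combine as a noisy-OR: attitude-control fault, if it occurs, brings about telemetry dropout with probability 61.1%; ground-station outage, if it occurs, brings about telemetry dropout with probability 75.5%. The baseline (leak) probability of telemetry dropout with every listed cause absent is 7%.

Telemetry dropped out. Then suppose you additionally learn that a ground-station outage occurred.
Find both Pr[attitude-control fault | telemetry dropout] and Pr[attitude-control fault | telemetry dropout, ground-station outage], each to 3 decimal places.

Pr[attitude-control fault | telemetry dropout] ≈ 0.272; Pr[attitude-control fault | telemetry dropout, ground-station outage] ≈ 0.058

Under noisy-OR, P(telemetry dropout | causes) = 1 − (1−0.07)·∏(1−qᵢ) over the active causes.
Sum P(telemetry dropout|·) weighted by the priors over the 4 (attitude-control fault, ground-station outage) configurations:
  P(telemetry dropout) = 0.07·0.95·0.97 + 0.77215·0.95·0.03 + 0.63823·0.05·0.97 + 0.911366·0.05·0.03
        = 0.064505 + 0.022006 + 0.030954 + 0.001367 = 0.118832
Keeping only the attitude-control fault-present terms gives 0.032321, so
  P(attitude-control fault | telemetry dropout) = 0.032321 / 0.118832 ≈ 0.272

With the extra evidence:
For the numerator, keep only attitude-control fault=true terms: 0.911366*0.05 = 0.045568
Denominator P(telemetry dropout | ground-station outage): 0.77215*0.95 + 0.911366*0.05 = 0.779110
P(attitude-control fault | telemetry dropout, ground-station outage) = 0.045568/0.779110 ≈ 0.058
Conditioning on ground-station outage lowers the posterior on attitude-control fault: the classic explaining-away effect in a common-effect structure.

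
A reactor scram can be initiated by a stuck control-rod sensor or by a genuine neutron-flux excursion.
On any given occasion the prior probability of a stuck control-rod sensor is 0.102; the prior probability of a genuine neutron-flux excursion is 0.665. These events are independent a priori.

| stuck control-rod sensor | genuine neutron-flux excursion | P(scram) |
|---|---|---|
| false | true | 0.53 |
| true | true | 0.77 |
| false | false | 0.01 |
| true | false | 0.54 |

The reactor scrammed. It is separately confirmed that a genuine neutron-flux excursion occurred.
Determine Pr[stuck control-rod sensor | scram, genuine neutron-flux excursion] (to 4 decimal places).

Pr[stuck control-rod sensor | scram, genuine neutron-flux excursion] ≈ 0.1416

P(scram | genuine neutron-flux excursion) = 0.53·0.898 + 0.77·0.102 = 0.475940 + 0.078540 = 0.554480
Of this, 0.078540 comes from 0.77·0.102 (the stuck control-rod sensor=true cases).
P(stuck control-rod sensor | scram, genuine neutron-flux excursion) = 0.078540 / 0.554480 ≈ 0.1416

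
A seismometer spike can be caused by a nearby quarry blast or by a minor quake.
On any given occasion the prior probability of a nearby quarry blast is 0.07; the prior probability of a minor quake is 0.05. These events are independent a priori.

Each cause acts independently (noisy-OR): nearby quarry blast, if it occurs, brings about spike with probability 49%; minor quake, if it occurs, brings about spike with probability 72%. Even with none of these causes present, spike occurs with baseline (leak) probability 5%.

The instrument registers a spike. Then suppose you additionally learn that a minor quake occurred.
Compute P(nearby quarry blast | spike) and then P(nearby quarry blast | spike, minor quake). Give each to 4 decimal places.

P(nearby quarry blast | spike) ≈ 0.3227; P(nearby quarry blast | spike, minor quake) ≈ 0.0814

Under noisy-OR, P(spike | causes) = 1 − (1−0.05)·∏(1−qᵢ) over the active causes.
Numerator (weight on configurations with nearby quarry blast): 0.034281 + 0.003025 = 0.037306
Normalizer over all consistent configurations: 0.05*0.93*0.95 + 0.734*0.93*0.05 + 0.5155*0.07*0.95 + 0.86434*0.07*0.05 = 0.115612
Posterior = 0.037306 / 0.115612 ≈ 0.3227

Now also conditioning on minor quake=true:
Enumerate both values of nearby quarry blast and weight by the priors:
  P(spike | minor quake) = 0.734*0.93 + 0.86434*0.07
        = 0.682620 + 0.060504 = 0.743124
Configurations with nearby quarry blast contribute 0.060504, so
  P(nearby quarry blast | spike, minor quake) = 0.060504 / 0.743124 ≈ 0.0814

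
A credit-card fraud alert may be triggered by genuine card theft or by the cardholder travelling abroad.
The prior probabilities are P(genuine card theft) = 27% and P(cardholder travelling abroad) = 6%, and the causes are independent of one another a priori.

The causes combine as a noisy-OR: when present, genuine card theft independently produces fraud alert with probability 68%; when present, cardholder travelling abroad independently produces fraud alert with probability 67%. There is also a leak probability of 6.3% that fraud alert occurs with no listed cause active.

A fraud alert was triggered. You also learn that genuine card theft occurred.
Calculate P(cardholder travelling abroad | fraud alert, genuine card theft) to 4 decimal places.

P(cardholder travelling abroad | fraud alert, genuine card theft) ≈ 0.0759

Under noisy-OR, P(fraud alert | causes) = 1 − (1−0.063)·∏(1−qᵢ) over the active causes.
Weight on cardholder travelling abroad=true, given the evidence: 0.901053·0.06 = 0.054063
Denominator P(fraud alert | genuine card theft): 0.70016·0.94 + 0.901053·0.06 = 0.712213
P(cardholder travelling abroad | fraud alert, genuine card theft) = 0.054063/0.712213 ≈ 0.0759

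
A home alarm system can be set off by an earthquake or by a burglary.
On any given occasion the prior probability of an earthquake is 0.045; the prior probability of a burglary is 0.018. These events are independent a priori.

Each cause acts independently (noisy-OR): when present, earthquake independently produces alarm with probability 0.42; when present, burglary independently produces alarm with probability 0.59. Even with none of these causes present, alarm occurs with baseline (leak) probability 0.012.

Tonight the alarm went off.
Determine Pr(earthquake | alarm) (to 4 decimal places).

Pr(earthquake | alarm) ≈ 0.4757

Under noisy-OR, P(alarm | causes) = 1 − (1−0.012)·∏(1−qᵢ) over the active causes.
P(alarm) = 0.012×0.955×0.982 + 0.59492×0.955×0.018 + 0.42696×0.045×0.982 + 0.765054×0.045×0.018 = 0.011254 + 0.010227 + 0.018867 + 0.000620 = 0.040968
Restricting to configurations with earthquake present: 0.018867 + 0.000620 = 0.019487.
P(earthquake | alarm) = 0.019487 / 0.040968 ≈ 0.4757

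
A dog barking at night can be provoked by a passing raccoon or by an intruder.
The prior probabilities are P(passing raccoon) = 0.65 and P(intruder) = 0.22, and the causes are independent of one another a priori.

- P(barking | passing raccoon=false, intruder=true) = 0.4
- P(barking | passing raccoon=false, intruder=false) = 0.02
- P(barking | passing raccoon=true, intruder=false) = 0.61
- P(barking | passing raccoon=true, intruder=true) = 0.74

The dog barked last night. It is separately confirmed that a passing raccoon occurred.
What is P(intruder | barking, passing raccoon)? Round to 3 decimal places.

Weight on intruder=true, given the evidence: 0.74·0.22 = 0.162800
Denominator P(barking | passing raccoon): 0.61·0.78 + 0.74·0.22 = 0.638600
P(intruder | barking, passing raccoon) = 0.162800/0.638600 ≈ 0.255

P(intruder | barking, passing raccoon) ≈ 0.255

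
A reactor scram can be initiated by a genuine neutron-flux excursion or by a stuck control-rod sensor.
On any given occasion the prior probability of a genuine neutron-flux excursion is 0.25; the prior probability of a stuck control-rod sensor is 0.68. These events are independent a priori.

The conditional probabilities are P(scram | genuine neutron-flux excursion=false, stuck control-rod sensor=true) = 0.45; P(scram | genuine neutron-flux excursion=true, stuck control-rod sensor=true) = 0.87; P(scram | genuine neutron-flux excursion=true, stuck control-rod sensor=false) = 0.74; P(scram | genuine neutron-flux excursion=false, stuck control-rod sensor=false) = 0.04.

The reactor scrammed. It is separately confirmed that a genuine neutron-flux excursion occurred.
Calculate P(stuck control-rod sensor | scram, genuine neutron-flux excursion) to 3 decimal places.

Enumerate both values of stuck control-rod sensor and weight by the priors:
  P(scram | genuine neutron-flux excursion) = 0.74*0.32 + 0.87*0.68
        = 0.236800 + 0.591600 = 0.828400
Keeping only the stuck control-rod sensor-present terms gives 0.591600, so
  P(stuck control-rod sensor | scram, genuine neutron-flux excursion) = 0.591600 / 0.828400 ≈ 0.714

P(stuck control-rod sensor | scram, genuine neutron-flux excursion) ≈ 0.714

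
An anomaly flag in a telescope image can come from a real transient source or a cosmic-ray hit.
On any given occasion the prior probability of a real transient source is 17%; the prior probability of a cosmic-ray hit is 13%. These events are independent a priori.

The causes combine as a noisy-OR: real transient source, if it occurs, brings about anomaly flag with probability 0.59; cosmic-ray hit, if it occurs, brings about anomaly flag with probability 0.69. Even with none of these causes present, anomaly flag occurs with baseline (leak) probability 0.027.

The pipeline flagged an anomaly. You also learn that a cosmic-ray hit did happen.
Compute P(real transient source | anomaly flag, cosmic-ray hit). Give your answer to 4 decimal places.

Under noisy-OR, P(anomaly flag | causes) = 1 − (1−0.027)·∏(1−qᵢ) over the active causes.
P(anomaly flag | cosmic-ray hit) = 0.69837×0.83 + 0.876332×0.17 = 0.579647 + 0.148976 = 0.728623
Of this, 0.148976 comes from 0.876332×0.17 (the real transient source=true cases).
P(real transient source | anomaly flag, cosmic-ray hit) = 0.148976 / 0.728623 ≈ 0.2045

P(real transient source | anomaly flag, cosmic-ray hit) ≈ 0.2045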